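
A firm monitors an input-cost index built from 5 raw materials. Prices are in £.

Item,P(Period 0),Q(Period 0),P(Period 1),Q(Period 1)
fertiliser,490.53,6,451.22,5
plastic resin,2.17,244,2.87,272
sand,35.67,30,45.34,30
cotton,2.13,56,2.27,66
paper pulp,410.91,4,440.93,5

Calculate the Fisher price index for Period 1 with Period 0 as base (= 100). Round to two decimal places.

Laspeyres component (base-period weights):
ΣP(Period 1)Q(Period 0) = 451.22×6 + 2.87×244 + 45.34×30 + 2.27×56 + 440.93×4 = 2707.32 + 700.28 + 1360.2 + 127.12 + 1763.72 = 6658.64
ΣP(Period 0)Q(Period 0) = 490.53×6 + 2.17×244 + 35.67×30 + 2.13×56 + 410.91×4 = 2943.18 + 529.48 + 1070.1 + 119.28 + 1643.64 = 6305.68
L = 6658.64 / 6305.68 × 100 = 105.5975
Paasche component (current-period weights):
ΣP(Period 1)Q(Period 1) = 451.22×5 + 2.87×272 + 45.34×30 + 2.27×66 + 440.93×5 = 2256.1 + 780.64 + 1360.2 + 149.82 + 2204.65 = 6751.41
ΣP(Period 0)Q(Period 1) = 490.53×5 + 2.17×272 + 35.67×30 + 2.13×66 + 410.91×5 = 2452.65 + 590.24 + 1070.1 + 140.58 + 2054.55 = 6308.12
P = 6751.41 / 6308.12 × 100 = 107.0273
Fisher = √(L × P) = √(105.5975 × 107.0273) = 106.3100

106.31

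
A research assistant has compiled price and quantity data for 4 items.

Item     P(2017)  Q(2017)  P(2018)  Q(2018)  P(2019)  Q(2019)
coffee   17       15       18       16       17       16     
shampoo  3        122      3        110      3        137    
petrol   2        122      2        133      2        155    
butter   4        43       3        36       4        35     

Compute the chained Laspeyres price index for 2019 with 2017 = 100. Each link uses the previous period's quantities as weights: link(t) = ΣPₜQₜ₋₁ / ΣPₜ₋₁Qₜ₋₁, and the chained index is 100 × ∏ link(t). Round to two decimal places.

Link 2017→2018:
ΣP(2018)Q(2017) = 18×15 + 3×122 + 2×122 + 3×43 = 270 + 366 + 244 + 129 = 1009
ΣP(2017)Q(2017) = 17×15 + 3×122 + 2×122 + 4×43 = 255 + 366 + 244 + 172 = 1037
link = 1009/1037 = 0.972999
Link 2018→2019:
ΣP(2019)Q(2018) = 17×16 + 3×110 + 2×133 + 4×36 = 272 + 330 + 266 + 144 = 1012
ΣP(2018)Q(2018) = 18×16 + 3×110 + 2×133 + 3×36 = 288 + 330 + 266 + 108 = 992
link = 1012/992 = 1.020161
Chained index = 100 × 0.972999 × 1.020161 = 99.2616

99.26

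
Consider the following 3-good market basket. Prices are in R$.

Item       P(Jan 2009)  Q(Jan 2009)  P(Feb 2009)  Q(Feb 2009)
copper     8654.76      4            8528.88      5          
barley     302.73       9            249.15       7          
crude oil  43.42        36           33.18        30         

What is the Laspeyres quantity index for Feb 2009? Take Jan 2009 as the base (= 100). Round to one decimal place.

120.0

Laspeyres quantity index uses base-period prices as weights.
ΣP(Jan 2009)·Q(Feb 2009) = 8654.76×5 + 302.73×7 + 43.42×30 = 43273.8 + 2119.11 + 1302.6 = 46695.51
ΣP(Jan 2009)·Q(Jan 2009) = 8654.76×4 + 302.73×9 + 43.42×36 = 34619.04 + 2724.57 + 1563.12 = 38906.73
Index = 46695.51 / 38906.73 × 100 = 120.0191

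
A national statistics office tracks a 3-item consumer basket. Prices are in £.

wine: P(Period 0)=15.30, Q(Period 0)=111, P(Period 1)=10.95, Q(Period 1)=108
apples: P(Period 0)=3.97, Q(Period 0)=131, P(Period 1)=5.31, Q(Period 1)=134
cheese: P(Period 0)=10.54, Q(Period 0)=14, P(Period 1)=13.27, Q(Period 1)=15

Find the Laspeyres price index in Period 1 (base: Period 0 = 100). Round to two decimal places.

88.63

Laspeyres price index uses base-period quantities as weights.
ΣP(Period 1)·Q(Period 0) = 10.95×111 + 5.31×131 + 13.27×14 = 1215.45 + 695.61 + 185.78 = 2096.84
ΣP(Period 0)·Q(Period 0) = 15.30×111 + 3.97×131 + 10.54×14 = 1698.3 + 520.07 + 147.56 = 2365.93
Index = 2096.84 / 2365.93 × 100 = 88.6265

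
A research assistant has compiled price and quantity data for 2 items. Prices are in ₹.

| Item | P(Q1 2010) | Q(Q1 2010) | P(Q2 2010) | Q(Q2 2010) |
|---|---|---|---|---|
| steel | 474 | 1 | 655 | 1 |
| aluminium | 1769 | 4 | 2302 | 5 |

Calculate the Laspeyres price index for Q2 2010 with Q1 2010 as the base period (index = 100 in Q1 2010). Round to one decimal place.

130.6

Laspeyres price index uses base-period quantities as weights.
ΣP(Q2 2010)·Q(Q1 2010) = 655×1 + 2302×4 = 655 + 9208 = 9863
ΣP(Q1 2010)·Q(Q1 2010) = 474×1 + 1769×4 = 474 + 7076 = 7550
Index = 9863 / 7550 × 100 = 130.6358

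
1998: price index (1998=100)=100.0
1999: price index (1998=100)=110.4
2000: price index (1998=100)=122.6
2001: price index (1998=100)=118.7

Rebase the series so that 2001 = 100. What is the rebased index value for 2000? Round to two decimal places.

Rebased(2000) = 122.6 / 118.7 × 100 = 103.2856

103.29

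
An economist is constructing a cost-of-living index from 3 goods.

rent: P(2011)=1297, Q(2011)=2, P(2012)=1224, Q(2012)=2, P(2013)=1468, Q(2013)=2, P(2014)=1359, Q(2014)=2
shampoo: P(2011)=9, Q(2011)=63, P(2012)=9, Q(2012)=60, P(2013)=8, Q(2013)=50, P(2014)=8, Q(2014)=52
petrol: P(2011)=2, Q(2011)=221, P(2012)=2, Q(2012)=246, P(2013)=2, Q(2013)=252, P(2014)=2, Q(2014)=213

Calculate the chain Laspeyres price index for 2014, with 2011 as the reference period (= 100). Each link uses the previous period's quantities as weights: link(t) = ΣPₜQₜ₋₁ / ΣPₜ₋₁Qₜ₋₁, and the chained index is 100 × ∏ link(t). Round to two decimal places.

101.63

Link 2011→2012:
ΣP(2012)Q(2011) = 1224×2 + 9×63 + 2×221 = 2448 + 567 + 442 = 3457
ΣP(2011)Q(2011) = 1297×2 + 9×63 + 2×221 = 2594 + 567 + 442 = 3603
link = 3457/3603 = 0.959478
Link 2012→2013:
ΣP(2013)Q(2012) = 1468×2 + 8×60 + 2×246 = 2936 + 480 + 492 = 3908
ΣP(2012)Q(2012) = 1224×2 + 9×60 + 2×246 = 2448 + 540 + 492 = 3480
link = 3908/3480 = 1.122989
Link 2013→2014:
ΣP(2014)Q(2013) = 1359×2 + 8×50 + 2×252 = 2718 + 400 + 504 = 3622
ΣP(2013)Q(2013) = 1468×2 + 8×50 + 2×252 = 2936 + 400 + 504 = 3840
link = 3622/3840 = 0.943229
Chained index = 100 × 0.959478 × 1.122989 × 0.943229 = 101.6313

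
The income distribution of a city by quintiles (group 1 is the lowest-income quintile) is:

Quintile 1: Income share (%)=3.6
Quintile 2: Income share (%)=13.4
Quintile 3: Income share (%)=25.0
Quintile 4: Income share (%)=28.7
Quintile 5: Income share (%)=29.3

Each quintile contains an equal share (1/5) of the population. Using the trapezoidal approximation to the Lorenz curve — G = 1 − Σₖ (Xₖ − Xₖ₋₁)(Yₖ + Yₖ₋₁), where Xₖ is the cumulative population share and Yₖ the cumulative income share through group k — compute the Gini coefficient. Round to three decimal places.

0.267

Cumulative income shares Yₖ: 0.0360, 0.1700, 0.4200, 0.7070, 1.0000
Σ (Xₖ−Xₖ₋₁)(Yₖ+Yₖ₋₁) = (1/5)(0.0360+0.0000) + (1/5)(0.1700+0.0360) + (1/5)(0.4200+0.1700) + (1/5)(0.7070+0.4200) + (1/5)(1.0000+0.7070)
  = 0.0072 + 0.0412 + 0.1180 + 0.2254 + 0.3414 = 0.7332
G = 1 − 0.7332 = 0.2668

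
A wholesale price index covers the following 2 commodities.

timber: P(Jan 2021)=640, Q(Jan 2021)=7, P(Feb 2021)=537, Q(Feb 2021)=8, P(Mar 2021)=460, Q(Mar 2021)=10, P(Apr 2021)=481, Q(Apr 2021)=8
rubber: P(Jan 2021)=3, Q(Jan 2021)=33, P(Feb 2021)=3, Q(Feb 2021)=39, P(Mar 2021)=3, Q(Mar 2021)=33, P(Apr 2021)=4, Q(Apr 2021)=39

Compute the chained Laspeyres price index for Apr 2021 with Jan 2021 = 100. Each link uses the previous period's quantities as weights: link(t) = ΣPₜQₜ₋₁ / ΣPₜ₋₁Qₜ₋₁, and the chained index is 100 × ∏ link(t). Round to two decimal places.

Link Jan 2021→Feb 2021:
ΣP(Feb 2021)Q(Jan 2021) = 537×7 + 3×33 = 3759 + 99 = 3858
ΣP(Jan 2021)Q(Jan 2021) = 640×7 + 3×33 = 4480 + 99 = 4579
link = 3858/4579 = 0.842542
Link Feb 2021→Mar 2021:
ΣP(Mar 2021)Q(Feb 2021) = 460×8 + 3×39 = 3680 + 117 = 3797
ΣP(Feb 2021)Q(Feb 2021) = 537×8 + 3×39 = 4296 + 117 = 4413
link = 3797/4413 = 0.860412
Link Mar 2021→Apr 2021:
ΣP(Apr 2021)Q(Mar 2021) = 481×10 + 4×33 = 4810 + 132 = 4942
ΣP(Mar 2021)Q(Mar 2021) = 460×10 + 3×33 = 4600 + 99 = 4699
link = 4942/4699 = 1.051713
Chained index = 100 × 0.842542 × 0.860412 × 1.051713 = 76.2422

76.24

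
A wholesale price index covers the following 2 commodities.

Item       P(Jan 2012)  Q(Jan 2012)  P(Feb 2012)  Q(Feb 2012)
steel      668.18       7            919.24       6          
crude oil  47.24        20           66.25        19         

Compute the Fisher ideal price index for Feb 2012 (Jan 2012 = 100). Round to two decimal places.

138.04

Laspeyres component (base-period weights):
ΣP(Feb 2012)Q(Jan 2012) = 919.24×7 + 66.25×20 = 6434.68 + 1325 = 7759.68
ΣP(Jan 2012)Q(Jan 2012) = 668.18×7 + 47.24×20 = 4677.26 + 944.8 = 5622.06
L = 7759.68 / 5622.06 × 100 = 138.0220
Paasche component (current-period weights):
ΣP(Feb 2012)Q(Feb 2012) = 919.24×6 + 66.25×19 = 5515.44 + 1258.75 = 6774.19
ΣP(Jan 2012)Q(Feb 2012) = 668.18×6 + 47.24×19 = 4009.08 + 897.56 = 4906.64
P = 6774.19 / 4906.64 × 100 = 138.0617
Fisher = √(L × P) = √(138.0220 × 138.0617) = 138.0418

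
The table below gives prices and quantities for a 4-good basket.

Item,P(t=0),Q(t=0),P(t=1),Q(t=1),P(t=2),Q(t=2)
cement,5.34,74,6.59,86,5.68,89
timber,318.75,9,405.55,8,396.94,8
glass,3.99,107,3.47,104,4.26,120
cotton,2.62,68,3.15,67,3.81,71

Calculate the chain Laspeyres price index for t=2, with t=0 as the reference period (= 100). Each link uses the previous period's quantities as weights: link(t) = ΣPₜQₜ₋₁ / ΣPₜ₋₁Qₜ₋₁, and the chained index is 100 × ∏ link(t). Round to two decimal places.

Link t=0→t=1:
ΣP(t=1)Q(t=0) = 6.59×74 + 405.55×9 + 3.47×107 + 3.15×68 = 487.66 + 3649.95 + 371.29 + 214.2 = 4723.1
ΣP(t=0)Q(t=0) = 5.34×74 + 318.75×9 + 3.99×107 + 2.62×68 = 395.16 + 2868.75 + 426.93 + 178.16 = 3869
link = 4723.1/3869 = 1.220755
Link t=1→t=2:
ΣP(t=2)Q(t=1) = 5.68×86 + 396.94×8 + 4.26×104 + 3.81×67 = 488.48 + 3175.52 + 443.04 + 255.27 = 4362.31
ΣP(t=1)Q(t=1) = 6.59×86 + 405.55×8 + 3.47×104 + 3.15×67 = 566.74 + 3244.4 + 360.88 + 211.05 = 4383.07
link = 4362.31/4383.07 = 0.995264
Chained index = 100 × 1.220755 × 0.995264 = 121.4973

121.50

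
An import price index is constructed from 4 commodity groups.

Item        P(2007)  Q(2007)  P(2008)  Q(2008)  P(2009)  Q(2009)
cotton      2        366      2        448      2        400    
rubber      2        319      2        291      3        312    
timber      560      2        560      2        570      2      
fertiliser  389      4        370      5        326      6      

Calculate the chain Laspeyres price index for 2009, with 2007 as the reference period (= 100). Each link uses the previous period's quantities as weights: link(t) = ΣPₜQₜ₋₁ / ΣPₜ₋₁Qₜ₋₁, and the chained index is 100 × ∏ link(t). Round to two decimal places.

Link 2007→2008:
ΣP(2008)Q(2007) = 2×366 + 2×319 + 560×2 + 370×4 = 732 + 638 + 1120 + 1480 = 3970
ΣP(2007)Q(2007) = 2×366 + 2×319 + 560×2 + 389×4 = 732 + 638 + 1120 + 1556 = 4046
link = 3970/4046 = 0.981216
Link 2008→2009:
ΣP(2009)Q(2008) = 2×448 + 3×291 + 570×2 + 326×5 = 896 + 873 + 1140 + 1630 = 4539
ΣP(2008)Q(2008) = 2×448 + 2×291 + 560×2 + 370×5 = 896 + 582 + 1120 + 1850 = 4448
link = 4539/4448 = 1.020459
Chained index = 100 × 0.981216 × 1.020459 = 100.1290

100.13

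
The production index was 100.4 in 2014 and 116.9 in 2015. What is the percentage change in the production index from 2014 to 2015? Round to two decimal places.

Change = (116.9 − 100.4) / 100.4 × 100
       = 16.5 / 100.4 × 100 = 16.4343%

16.43%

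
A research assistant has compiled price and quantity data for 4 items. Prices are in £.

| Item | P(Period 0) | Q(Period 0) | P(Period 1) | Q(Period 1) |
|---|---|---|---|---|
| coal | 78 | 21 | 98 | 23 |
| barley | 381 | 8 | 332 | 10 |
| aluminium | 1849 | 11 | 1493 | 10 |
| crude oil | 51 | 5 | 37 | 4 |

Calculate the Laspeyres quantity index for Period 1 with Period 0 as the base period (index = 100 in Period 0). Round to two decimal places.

96.12

Laspeyres quantity index uses base-period prices as weights.
ΣP(Period 0)·Q(Period 1) = 78×23 + 381×10 + 1849×10 + 51×4 = 1794 + 3810 + 18490 + 204 = 24298
ΣP(Period 0)·Q(Period 0) = 78×21 + 381×8 + 1849×11 + 51×5 = 1638 + 3048 + 20339 + 255 = 25280
Index = 24298 / 25280 × 100 = 96.1155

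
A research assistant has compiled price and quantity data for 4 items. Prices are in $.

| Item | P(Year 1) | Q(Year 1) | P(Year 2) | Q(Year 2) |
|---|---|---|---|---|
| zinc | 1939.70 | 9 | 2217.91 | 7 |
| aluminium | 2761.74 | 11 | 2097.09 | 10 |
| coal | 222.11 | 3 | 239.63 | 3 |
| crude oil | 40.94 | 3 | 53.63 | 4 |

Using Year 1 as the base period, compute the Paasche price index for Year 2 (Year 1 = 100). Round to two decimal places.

Paasche price index uses current-period quantities as weights.
ΣP(Year 2)·Q(Year 2) = 2217.91×7 + 2097.09×10 + 239.63×3 + 53.63×4 = 15525.37 + 20970.9 + 718.89 + 214.52 = 37429.68
ΣP(Year 1)·Q(Year 2) = 1939.70×7 + 2761.74×10 + 222.11×3 + 40.94×4 = 13577.9 + 27617.4 + 666.33 + 163.76 = 42025.39
Index = 37429.68 / 42025.39 × 100 = 89.0644

89.06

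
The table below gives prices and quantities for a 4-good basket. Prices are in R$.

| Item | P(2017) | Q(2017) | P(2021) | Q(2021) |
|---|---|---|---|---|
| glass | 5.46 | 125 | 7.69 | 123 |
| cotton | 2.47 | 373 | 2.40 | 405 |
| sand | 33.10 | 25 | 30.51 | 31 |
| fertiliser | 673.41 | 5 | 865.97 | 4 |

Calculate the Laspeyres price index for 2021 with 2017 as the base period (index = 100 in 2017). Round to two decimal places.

Laspeyres price index uses base-period quantities as weights.
ΣP(2021)·Q(2017) = 7.69×125 + 2.40×373 + 30.51×25 + 865.97×5 = 961.25 + 895.2 + 762.75 + 4329.85 = 6949.05
ΣP(2017)·Q(2017) = 5.46×125 + 2.47×373 + 33.10×25 + 673.41×5 = 682.5 + 921.31 + 827.5 + 3367.05 = 5798.36
Index = 6949.05 / 5798.36 × 100 = 119.8451

119.85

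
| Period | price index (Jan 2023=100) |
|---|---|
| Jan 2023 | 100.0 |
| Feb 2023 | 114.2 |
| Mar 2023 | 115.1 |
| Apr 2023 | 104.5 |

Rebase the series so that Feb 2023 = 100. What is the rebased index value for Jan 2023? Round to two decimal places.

87.57

Rebased(Jan 2023) = 100.0 / 114.2 × 100 = 87.5657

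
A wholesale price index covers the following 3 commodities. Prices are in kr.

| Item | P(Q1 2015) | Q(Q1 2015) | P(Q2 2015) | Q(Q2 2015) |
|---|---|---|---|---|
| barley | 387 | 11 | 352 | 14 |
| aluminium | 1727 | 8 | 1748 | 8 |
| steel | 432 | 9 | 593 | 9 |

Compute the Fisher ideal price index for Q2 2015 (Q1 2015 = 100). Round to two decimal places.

Laspeyres component (base-period weights):
ΣP(Q2 2015)Q(Q1 2015) = 352×11 + 1748×8 + 593×9 = 3872 + 13984 + 5337 = 23193
ΣP(Q1 2015)Q(Q1 2015) = 387×11 + 1727×8 + 432×9 = 4257 + 13816 + 3888 = 21961
L = 23193 / 21961 × 100 = 105.6099
Paasche component (current-period weights):
ΣP(Q2 2015)Q(Q2 2015) = 352×14 + 1748×8 + 593×9 = 4928 + 13984 + 5337 = 24249
ΣP(Q1 2015)Q(Q2 2015) = 387×14 + 1727×8 + 432×9 = 5418 + 13816 + 3888 = 23122
P = 24249 / 23122 × 100 = 104.8741
Fisher = √(L × P) = √(105.6099 × 104.8741) = 105.2414

105.24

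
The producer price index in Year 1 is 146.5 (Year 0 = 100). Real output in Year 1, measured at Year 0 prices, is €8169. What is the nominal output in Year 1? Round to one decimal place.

11967.6

Nominal = Real × (Index/100) = 8169 × (146.5/100)
        = 8169 × 1.465 = 11967.5850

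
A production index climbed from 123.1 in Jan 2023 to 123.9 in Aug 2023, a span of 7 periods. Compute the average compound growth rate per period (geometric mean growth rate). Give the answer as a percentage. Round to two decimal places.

0.09%

Growth factor = (123.9/123.1)^(1/7) = (1.006499)^(1/7) = 1.000926
Growth rate = 1.000926 − 1 = 0.000926 = 0.0926%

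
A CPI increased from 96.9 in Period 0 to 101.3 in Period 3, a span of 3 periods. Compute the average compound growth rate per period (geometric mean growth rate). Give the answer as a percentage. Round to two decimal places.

1.49%

Growth factor = (101.3/96.9)^(1/3) = (1.045408)^(1/3) = 1.014912
Growth rate = 1.014912 − 1 = 0.014912 = 1.4912%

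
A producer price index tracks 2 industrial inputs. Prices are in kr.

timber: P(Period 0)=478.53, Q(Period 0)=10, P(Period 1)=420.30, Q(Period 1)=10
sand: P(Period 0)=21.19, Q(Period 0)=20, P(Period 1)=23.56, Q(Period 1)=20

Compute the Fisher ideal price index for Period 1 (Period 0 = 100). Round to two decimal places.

Laspeyres component (base-period weights):
ΣP(Period 1)Q(Period 0) = 420.30×10 + 23.56×20 = 4203 + 471.2 = 4674.2
ΣP(Period 0)Q(Period 0) = 478.53×10 + 21.19×20 = 4785.3 + 423.8 = 5209.1
L = 4674.2 / 5209.1 × 100 = 89.7314
Paasche component (current-period weights):
ΣP(Period 1)Q(Period 1) = 420.30×10 + 23.56×20 = 4203 + 471.2 = 4674.2
ΣP(Period 0)Q(Period 1) = 478.53×10 + 21.19×20 = 4785.3 + 423.8 = 5209.1
P = 4674.2 / 5209.1 × 100 = 89.7314
Fisher = √(L × P) = √(89.7314 × 89.7314) = 89.7314

89.73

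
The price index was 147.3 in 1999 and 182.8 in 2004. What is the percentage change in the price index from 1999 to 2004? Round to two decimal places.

24.10%

Change = (182.8 − 147.3) / 147.3 × 100
       = 35.5 / 147.3 × 100 = 24.1005%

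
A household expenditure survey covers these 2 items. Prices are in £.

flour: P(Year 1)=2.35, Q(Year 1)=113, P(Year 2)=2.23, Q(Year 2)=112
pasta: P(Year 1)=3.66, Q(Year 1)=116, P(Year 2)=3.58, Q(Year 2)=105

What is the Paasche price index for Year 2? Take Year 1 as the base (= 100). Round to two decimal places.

Paasche price index uses current-period quantities as weights.
ΣP(Year 2)·Q(Year 2) = 2.23×112 + 3.58×105 = 249.76 + 375.9 = 625.66
ΣP(Year 1)·Q(Year 2) = 2.35×112 + 3.66×105 = 263.2 + 384.3 = 647.5
Index = 625.66 / 647.5 × 100 = 96.6270

96.63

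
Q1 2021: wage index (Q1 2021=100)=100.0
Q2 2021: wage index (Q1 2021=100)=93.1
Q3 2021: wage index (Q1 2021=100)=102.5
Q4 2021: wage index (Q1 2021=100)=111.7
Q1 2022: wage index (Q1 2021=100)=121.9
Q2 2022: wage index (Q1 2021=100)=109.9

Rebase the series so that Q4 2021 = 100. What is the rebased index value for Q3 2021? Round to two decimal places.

91.76

Rebased(Q3 2021) = 102.5 / 111.7 × 100 = 91.7637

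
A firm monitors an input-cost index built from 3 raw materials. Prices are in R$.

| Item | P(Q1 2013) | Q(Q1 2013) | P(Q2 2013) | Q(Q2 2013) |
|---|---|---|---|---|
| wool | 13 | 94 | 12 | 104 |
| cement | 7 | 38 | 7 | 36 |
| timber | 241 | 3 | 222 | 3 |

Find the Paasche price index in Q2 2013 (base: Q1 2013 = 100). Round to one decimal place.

Paasche price index uses current-period quantities as weights.
ΣP(Q2 2013)·Q(Q2 2013) = 12×104 + 7×36 + 222×3 = 1248 + 252 + 666 = 2166
ΣP(Q1 2013)·Q(Q2 2013) = 13×104 + 7×36 + 241×3 = 1352 + 252 + 723 = 2327
Index = 2166 / 2327 × 100 = 93.0812

93.1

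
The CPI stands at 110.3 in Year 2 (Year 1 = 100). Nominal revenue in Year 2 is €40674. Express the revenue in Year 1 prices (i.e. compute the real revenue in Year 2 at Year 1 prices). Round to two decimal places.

36875.79

Real = Nominal ÷ (Index/100) = 40674 ÷ (110.3/100)
     = 40674 ÷ 1.103 = 36875.7933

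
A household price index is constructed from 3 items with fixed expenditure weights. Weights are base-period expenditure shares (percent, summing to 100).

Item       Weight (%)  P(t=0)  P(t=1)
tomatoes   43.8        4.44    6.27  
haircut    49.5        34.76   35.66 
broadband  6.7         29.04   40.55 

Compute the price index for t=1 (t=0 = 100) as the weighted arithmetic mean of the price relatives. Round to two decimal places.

tomatoes: 43.8 × (6.27/4.44) = 43.8 × 1.412162 = 61.8527
haircut: 49.5 × (35.66/34.76) = 49.5 × 1.025892 = 50.7816
broadband: 6.7 × (40.55/29.04) = 6.7 × 1.396350 = 9.3555
Index = Σ wᵢ·(p₁ᵢ/p₀ᵢ) = 61.8527 + 50.7816 + 9.3555 = 121.9899

121.99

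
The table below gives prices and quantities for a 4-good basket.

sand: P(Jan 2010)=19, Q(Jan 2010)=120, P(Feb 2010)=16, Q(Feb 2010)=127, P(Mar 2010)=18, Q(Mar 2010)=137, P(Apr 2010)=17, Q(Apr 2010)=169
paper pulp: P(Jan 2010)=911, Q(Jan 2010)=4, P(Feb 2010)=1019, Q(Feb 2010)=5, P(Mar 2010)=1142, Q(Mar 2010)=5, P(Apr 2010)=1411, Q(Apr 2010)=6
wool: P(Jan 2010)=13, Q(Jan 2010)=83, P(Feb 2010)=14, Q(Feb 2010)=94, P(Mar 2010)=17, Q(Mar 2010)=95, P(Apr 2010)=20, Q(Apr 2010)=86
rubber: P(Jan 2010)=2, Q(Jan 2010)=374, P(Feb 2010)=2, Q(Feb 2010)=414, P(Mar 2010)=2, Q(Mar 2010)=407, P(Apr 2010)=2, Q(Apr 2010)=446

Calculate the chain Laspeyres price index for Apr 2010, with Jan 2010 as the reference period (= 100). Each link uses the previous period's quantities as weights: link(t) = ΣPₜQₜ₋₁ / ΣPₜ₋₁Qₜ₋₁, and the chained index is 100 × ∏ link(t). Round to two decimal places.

Link Jan 2010→Feb 2010:
ΣP(Feb 2010)Q(Jan 2010) = 16×120 + 1019×4 + 14×83 + 2×374 = 1920 + 4076 + 1162 + 748 = 7906
ΣP(Jan 2010)Q(Jan 2010) = 19×120 + 911×4 + 13×83 + 2×374 = 2280 + 3644 + 1079 + 748 = 7751
link = 7906/7751 = 1.019997
Link Feb 2010→Mar 2010:
ΣP(Mar 2010)Q(Feb 2010) = 18×127 + 1142×5 + 17×94 + 2×414 = 2286 + 5710 + 1598 + 828 = 10422
ΣP(Feb 2010)Q(Feb 2010) = 16×127 + 1019×5 + 14×94 + 2×414 = 2032 + 5095 + 1316 + 828 = 9271
link = 10422/9271 = 1.124151
Link Mar 2010→Apr 2010:
ΣP(Apr 2010)Q(Mar 2010) = 17×137 + 1411×5 + 20×95 + 2×407 = 2329 + 7055 + 1900 + 814 = 12098
ΣP(Mar 2010)Q(Mar 2010) = 18×137 + 1142×5 + 17×95 + 2×407 = 2466 + 5710 + 1615 + 814 = 10605
link = 12098/10605 = 1.140783
Chained index = 100 × 1.019997 × 1.124151 × 1.140783 = 130.8056

130.81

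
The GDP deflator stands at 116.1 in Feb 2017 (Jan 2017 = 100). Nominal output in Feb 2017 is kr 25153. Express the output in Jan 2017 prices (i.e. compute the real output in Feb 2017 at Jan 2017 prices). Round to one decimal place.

21664.9

Real = Nominal ÷ (Index/100) = 25153 ÷ (116.1/100)
     = 25153 ÷ 1.161 = 21664.9440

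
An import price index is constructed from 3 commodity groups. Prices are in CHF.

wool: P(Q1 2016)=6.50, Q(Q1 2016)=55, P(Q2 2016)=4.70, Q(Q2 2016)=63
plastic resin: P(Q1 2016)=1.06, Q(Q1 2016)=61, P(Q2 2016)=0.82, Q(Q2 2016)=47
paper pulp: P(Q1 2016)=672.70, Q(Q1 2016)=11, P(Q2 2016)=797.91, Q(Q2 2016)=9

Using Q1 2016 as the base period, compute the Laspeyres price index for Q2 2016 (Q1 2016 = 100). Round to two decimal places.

Laspeyres price index uses base-period quantities as weights.
ΣP(Q2 2016)·Q(Q1 2016) = 4.70×55 + 0.82×61 + 797.91×11 = 258.5 + 50.02 + 8777.01 = 9085.53
ΣP(Q1 2016)·Q(Q1 2016) = 6.50×55 + 1.06×61 + 672.70×11 = 357.5 + 64.66 + 7399.7 = 7821.86
Index = 9085.53 / 7821.86 × 100 = 116.1556

116.16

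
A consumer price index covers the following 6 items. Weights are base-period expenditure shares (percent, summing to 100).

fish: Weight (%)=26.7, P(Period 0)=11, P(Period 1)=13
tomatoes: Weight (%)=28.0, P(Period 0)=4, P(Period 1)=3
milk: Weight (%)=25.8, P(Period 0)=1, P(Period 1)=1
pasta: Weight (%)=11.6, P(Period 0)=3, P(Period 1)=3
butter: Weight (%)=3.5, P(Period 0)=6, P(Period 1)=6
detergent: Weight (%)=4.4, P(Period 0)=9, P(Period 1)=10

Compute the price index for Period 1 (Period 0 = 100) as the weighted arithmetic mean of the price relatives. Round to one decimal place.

98.3

fish: 26.7 × (13/11) = 26.7 × 1.181818 = 31.5545
tomatoes: 28.0 × (3/4) = 28.0 × 0.750000 = 21.0000
milk: 25.8 × (1/1) = 25.8 × 1.000000 = 25.8000
pasta: 11.6 × (3/3) = 11.6 × 1.000000 = 11.6000
butter: 3.5 × (6/6) = 3.5 × 1.000000 = 3.5000
detergent: 4.4 × (10/9) = 4.4 × 1.111111 = 4.8889
Index = Σ wᵢ·(p₁ᵢ/p₀ᵢ) = 31.5545 + 21.0000 + 25.8000 + 11.6000 + 3.5000 + 4.8889 = 98.3434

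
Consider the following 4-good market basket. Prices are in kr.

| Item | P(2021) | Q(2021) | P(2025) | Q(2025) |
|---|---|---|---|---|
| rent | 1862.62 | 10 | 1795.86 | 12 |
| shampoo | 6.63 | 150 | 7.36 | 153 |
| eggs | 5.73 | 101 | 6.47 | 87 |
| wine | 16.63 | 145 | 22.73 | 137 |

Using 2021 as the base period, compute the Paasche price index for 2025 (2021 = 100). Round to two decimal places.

Paasche price index uses current-period quantities as weights.
ΣP(2025)·Q(2025) = 1795.86×12 + 7.36×153 + 6.47×87 + 22.73×137 = 21550.32 + 1126.08 + 562.89 + 3114.01 = 26353.3
ΣP(2021)·Q(2025) = 1862.62×12 + 6.63×153 + 5.73×87 + 16.63×137 = 22351.44 + 1014.39 + 498.51 + 2278.31 = 26142.65
Index = 26353.3 / 26142.65 × 100 = 100.8058

100.81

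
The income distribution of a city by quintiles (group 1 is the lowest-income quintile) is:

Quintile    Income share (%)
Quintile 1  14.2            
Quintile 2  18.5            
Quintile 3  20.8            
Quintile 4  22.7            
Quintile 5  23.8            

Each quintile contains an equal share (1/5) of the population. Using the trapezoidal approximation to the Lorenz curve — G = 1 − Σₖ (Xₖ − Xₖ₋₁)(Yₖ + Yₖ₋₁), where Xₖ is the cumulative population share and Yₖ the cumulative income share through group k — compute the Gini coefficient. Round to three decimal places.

0.094

Cumulative income shares Yₖ: 0.1420, 0.3270, 0.5350, 0.7620, 1.0000
Σ (Xₖ−Xₖ₋₁)(Yₖ+Yₖ₋₁) = (1/5)(0.1420+0.0000) + (1/5)(0.3270+0.1420) + (1/5)(0.5350+0.3270) + (1/5)(0.7620+0.5350) + (1/5)(1.0000+0.7620)
  = 0.0284 + 0.0938 + 0.1724 + 0.2594 + 0.3524 = 0.9064
G = 1 − 0.9064 = 0.0936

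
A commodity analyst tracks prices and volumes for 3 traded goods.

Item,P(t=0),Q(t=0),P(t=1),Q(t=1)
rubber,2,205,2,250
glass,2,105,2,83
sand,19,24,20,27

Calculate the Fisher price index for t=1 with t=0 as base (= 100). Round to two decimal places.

Laspeyres component (base-period weights):
ΣP(t=1)Q(t=0) = 2×205 + 2×105 + 20×24 = 410 + 210 + 480 = 1100
ΣP(t=0)Q(t=0) = 2×205 + 2×105 + 19×24 = 410 + 210 + 456 = 1076
L = 1100 / 1076 × 100 = 102.2305
Paasche component (current-period weights):
ΣP(t=1)Q(t=1) = 2×250 + 2×83 + 20×27 = 500 + 166 + 540 = 1206
ΣP(t=0)Q(t=1) = 2×250 + 2×83 + 19×27 = 500 + 166 + 513 = 1179
P = 1206 / 1179 × 100 = 102.2901
Fisher = √(L × P) = √(102.2305 × 102.2901) = 102.2603

102.26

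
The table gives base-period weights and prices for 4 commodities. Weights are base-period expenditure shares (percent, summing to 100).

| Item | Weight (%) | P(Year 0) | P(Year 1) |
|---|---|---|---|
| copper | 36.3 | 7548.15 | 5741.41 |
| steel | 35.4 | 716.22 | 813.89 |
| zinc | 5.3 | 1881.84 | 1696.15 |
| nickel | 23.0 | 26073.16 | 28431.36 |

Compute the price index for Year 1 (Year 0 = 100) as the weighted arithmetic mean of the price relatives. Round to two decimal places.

97.70

copper: 36.3 × (5741.41/7548.15) = 36.3 × 0.760638 = 27.6112
steel: 35.4 × (813.89/716.22) = 35.4 × 1.136369 = 40.2275
zinc: 5.3 × (1696.15/1881.84) = 5.3 × 0.901325 = 4.7770
nickel: 23.0 × (28431.36/26073.16) = 23.0 × 1.090446 = 25.0802
Index = Σ wᵢ·(p₁ᵢ/p₀ᵢ) = 27.6112 + 40.2275 + 4.7770 + 25.0802 = 97.6959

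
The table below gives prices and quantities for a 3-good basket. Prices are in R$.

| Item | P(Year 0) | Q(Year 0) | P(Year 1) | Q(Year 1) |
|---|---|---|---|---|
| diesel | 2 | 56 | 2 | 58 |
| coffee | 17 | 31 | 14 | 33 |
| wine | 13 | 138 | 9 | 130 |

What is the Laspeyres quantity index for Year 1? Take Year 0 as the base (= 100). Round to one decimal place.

97.3

Laspeyres quantity index uses base-period prices as weights.
ΣP(Year 0)·Q(Year 1) = 2×58 + 17×33 + 13×130 = 116 + 561 + 1690 = 2367
ΣP(Year 0)·Q(Year 0) = 2×56 + 17×31 + 13×138 = 112 + 527 + 1794 = 2433
Index = 2367 / 2433 × 100 = 97.2873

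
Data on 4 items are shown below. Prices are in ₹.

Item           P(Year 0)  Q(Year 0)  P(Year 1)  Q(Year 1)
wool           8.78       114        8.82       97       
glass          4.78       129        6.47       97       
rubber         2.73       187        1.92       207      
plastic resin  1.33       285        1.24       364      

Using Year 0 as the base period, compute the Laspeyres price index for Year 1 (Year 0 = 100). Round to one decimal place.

101.8

Laspeyres price index uses base-period quantities as weights.
ΣP(Year 1)·Q(Year 0) = 8.82×114 + 6.47×129 + 1.92×187 + 1.24×285 = 1005.48 + 834.63 + 359.04 + 353.4 = 2552.55
ΣP(Year 0)·Q(Year 0) = 8.78×114 + 4.78×129 + 2.73×187 + 1.33×285 = 1000.92 + 616.62 + 510.51 + 379.05 = 2507.1
Index = 2552.55 / 2507.1 × 100 = 101.8129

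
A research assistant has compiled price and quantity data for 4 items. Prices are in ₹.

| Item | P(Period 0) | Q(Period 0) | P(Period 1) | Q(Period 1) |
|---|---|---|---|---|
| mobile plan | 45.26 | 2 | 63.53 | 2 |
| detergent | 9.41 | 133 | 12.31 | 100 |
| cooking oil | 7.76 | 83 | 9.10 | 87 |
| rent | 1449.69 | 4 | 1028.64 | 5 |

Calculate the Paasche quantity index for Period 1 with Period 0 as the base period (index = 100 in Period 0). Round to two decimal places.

109.93

Paasche quantity index uses current-period prices as weights.
ΣP(Period 1)·Q(Period 1) = 63.53×2 + 12.31×100 + 9.10×87 + 1028.64×5 = 127.06 + 1231 + 791.7 + 5143.2 = 7292.96
ΣP(Period 1)·Q(Period 0) = 63.53×2 + 12.31×133 + 9.10×83 + 1028.64×4 = 127.06 + 1637.23 + 755.3 + 4114.56 = 6634.15
Index = 7292.96 / 6634.15 × 100 = 109.9306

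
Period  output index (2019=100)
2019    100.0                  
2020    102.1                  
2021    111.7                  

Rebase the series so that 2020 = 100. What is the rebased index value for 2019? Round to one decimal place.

Rebased(2019) = 100.0 / 102.1 × 100 = 97.9432

97.9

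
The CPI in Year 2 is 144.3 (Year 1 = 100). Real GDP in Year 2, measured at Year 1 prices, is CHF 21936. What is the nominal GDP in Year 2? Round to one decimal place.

Nominal = Real × (Index/100) = 21936 × (144.3/100)
        = 21936 × 1.443 = 31653.6480

31653.6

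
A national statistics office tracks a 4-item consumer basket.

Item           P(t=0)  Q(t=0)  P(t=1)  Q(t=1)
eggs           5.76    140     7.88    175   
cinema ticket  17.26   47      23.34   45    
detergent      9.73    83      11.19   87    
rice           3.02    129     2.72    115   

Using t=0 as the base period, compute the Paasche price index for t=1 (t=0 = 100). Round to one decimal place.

124.7

Paasche price index uses current-period quantities as weights.
ΣP(t=1)·Q(t=1) = 7.88×175 + 23.34×45 + 11.19×87 + 2.72×115 = 1379 + 1050.3 + 973.53 + 312.8 = 3715.63
ΣP(t=0)·Q(t=1) = 5.76×175 + 17.26×45 + 9.73×87 + 3.02×115 = 1008 + 776.7 + 846.51 + 347.3 = 2978.51
Index = 3715.63 / 2978.51 × 100 = 124.7479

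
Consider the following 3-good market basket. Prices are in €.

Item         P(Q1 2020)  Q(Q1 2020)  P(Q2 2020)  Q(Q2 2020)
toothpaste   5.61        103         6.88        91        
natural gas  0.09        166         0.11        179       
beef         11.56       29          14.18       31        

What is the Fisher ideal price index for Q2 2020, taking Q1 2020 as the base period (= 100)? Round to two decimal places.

Laspeyres component (base-period weights):
ΣP(Q2 2020)Q(Q1 2020) = 6.88×103 + 0.11×166 + 14.18×29 = 708.64 + 18.26 + 411.22 = 1138.12
ΣP(Q1 2020)Q(Q1 2020) = 5.61×103 + 0.09×166 + 11.56×29 = 577.83 + 14.94 + 335.24 = 928.01
L = 1138.12 / 928.01 × 100 = 122.6409
Paasche component (current-period weights):
ΣP(Q2 2020)Q(Q2 2020) = 6.88×91 + 0.11×179 + 14.18×31 = 626.08 + 19.69 + 439.58 = 1085.35
ΣP(Q1 2020)Q(Q2 2020) = 5.61×91 + 0.09×179 + 11.56×31 = 510.51 + 16.11 + 358.36 = 884.98
P = 1085.35 / 884.98 × 100 = 122.6412
Fisher = √(L × P) = √(122.6409 × 122.6412) = 122.6411

122.64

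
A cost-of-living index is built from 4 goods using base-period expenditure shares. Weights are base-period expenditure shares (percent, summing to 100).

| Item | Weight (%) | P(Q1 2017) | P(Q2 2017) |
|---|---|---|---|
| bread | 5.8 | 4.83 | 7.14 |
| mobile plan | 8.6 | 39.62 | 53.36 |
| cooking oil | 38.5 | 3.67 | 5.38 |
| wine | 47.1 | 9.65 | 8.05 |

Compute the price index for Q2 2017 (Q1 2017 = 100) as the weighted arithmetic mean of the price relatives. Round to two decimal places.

bread: 5.8 × (7.14/4.83) = 5.8 × 1.478261 = 8.5739
mobile plan: 8.6 × (53.36/39.62) = 8.6 × 1.346795 = 11.5824
cooking oil: 38.5 × (5.38/3.67) = 38.5 × 1.465940 = 56.4387
wine: 47.1 × (8.05/9.65) = 47.1 × 0.834197 = 39.2907
Index = Σ wᵢ·(p₁ᵢ/p₀ᵢ) = 8.5739 + 11.5824 + 56.4387 + 39.2907 = 115.8857

115.89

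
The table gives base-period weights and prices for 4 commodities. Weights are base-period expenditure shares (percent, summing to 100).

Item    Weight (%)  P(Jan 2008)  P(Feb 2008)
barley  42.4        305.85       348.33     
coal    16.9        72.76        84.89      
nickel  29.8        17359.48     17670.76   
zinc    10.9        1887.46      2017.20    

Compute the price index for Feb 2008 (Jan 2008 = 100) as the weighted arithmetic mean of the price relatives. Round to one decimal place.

barley: 42.4 × (348.33/305.85) = 42.4 × 1.138892 = 48.2890
coal: 16.9 × (84.89/72.76) = 16.9 × 1.166712 = 19.7174
nickel: 29.8 × (17670.76/17359.48) = 29.8 × 1.017931 = 30.3344
zinc: 10.9 × (2017.20/1887.46) = 10.9 × 1.068738 = 11.6492
Index = Σ wᵢ·(p₁ᵢ/p₀ᵢ) = 48.2890 + 19.7174 + 30.3344 + 11.6492 = 109.9900

110.0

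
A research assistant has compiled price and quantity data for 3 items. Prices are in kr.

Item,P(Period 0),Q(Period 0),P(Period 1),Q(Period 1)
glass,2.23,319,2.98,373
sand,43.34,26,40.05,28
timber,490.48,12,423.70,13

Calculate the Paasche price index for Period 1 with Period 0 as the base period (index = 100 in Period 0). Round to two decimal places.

91.92

Paasche price index uses current-period quantities as weights.
ΣP(Period 1)·Q(Period 1) = 2.98×373 + 40.05×28 + 423.70×13 = 1111.54 + 1121.4 + 5508.1 = 7741.04
ΣP(Period 0)·Q(Period 1) = 2.23×373 + 43.34×28 + 490.48×13 = 831.79 + 1213.52 + 6376.24 = 8421.55
Index = 7741.04 / 8421.55 × 100 = 91.9194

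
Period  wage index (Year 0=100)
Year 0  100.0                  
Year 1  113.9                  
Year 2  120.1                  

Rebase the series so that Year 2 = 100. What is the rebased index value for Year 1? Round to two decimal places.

Rebased(Year 1) = 113.9 / 120.1 × 100 = 94.8376

94.84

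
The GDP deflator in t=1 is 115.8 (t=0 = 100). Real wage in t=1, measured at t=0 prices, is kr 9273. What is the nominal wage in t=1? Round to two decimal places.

10738.13

Nominal = Real × (Index/100) = 9273 × (115.8/100)
        = 9273 × 1.158 = 10738.1340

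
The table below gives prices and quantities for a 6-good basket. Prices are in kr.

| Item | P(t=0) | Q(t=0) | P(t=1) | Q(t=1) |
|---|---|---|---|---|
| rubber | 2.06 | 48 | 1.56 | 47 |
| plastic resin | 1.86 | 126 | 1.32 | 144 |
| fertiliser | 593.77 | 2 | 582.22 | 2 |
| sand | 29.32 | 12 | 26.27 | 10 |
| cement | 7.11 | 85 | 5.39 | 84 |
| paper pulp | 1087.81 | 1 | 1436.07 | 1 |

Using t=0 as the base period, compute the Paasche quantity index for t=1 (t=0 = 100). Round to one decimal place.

Paasche quantity index uses current-period prices as weights.
ΣP(t=1)·Q(t=1) = 1.56×47 + 1.32×144 + 582.22×2 + 26.27×10 + 5.39×84 + 1436.07×1 = 73.32 + 190.08 + 1164.44 + 262.7 + 452.76 + 1436.07 = 3579.37
ΣP(t=1)·Q(t=0) = 1.56×48 + 1.32×126 + 582.22×2 + 26.27×12 + 5.39×85 + 1436.07×1 = 74.88 + 166.32 + 1164.44 + 315.24 + 458.15 + 1436.07 = 3615.1
Index = 3579.37 / 3615.1 × 100 = 99.0116

99.0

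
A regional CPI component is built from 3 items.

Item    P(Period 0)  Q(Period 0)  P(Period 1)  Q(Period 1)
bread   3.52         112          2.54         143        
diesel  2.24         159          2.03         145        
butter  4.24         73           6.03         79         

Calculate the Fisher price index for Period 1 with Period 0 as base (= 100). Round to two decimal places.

Laspeyres component (base-period weights):
ΣP(Period 1)Q(Period 0) = 2.54×112 + 2.03×159 + 6.03×73 = 284.48 + 322.77 + 440.19 = 1047.44
ΣP(Period 0)Q(Period 0) = 3.52×112 + 2.24×159 + 4.24×73 = 394.24 + 356.16 + 309.52 = 1059.92
L = 1047.44 / 1059.92 × 100 = 98.8226
Paasche component (current-period weights):
ΣP(Period 1)Q(Period 1) = 2.54×143 + 2.03×145 + 6.03×79 = 363.22 + 294.35 + 476.37 = 1133.94
ΣP(Period 0)Q(Period 1) = 3.52×143 + 2.24×145 + 4.24×79 = 503.36 + 324.8 + 334.96 = 1163.12
P = 1133.94 / 1163.12 × 100 = 97.4912
Fisher = √(L × P) = √(98.8226 × 97.4912) = 98.1546

98.15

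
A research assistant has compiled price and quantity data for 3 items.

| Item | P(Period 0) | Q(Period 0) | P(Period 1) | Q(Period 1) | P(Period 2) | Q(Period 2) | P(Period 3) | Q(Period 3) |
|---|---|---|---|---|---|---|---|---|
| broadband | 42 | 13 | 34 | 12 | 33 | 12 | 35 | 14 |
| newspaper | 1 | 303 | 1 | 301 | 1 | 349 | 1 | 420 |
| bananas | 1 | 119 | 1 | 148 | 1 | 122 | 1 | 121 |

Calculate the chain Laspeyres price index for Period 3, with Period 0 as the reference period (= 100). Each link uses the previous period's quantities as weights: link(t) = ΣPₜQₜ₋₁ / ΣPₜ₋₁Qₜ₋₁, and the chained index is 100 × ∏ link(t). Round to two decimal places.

90.44

Link Period 0→Period 1:
ΣP(Period 1)Q(Period 0) = 34×13 + 1×303 + 1×119 = 442 + 303 + 119 = 864
ΣP(Period 0)Q(Period 0) = 42×13 + 1×303 + 1×119 = 546 + 303 + 119 = 968
link = 864/968 = 0.892562
Link Period 1→Period 2:
ΣP(Period 2)Q(Period 1) = 33×12 + 1×301 + 1×148 = 396 + 301 + 148 = 845
ΣP(Period 1)Q(Period 1) = 34×12 + 1×301 + 1×148 = 408 + 301 + 148 = 857
link = 845/857 = 0.985998
Link Period 2→Period 3:
ΣP(Period 3)Q(Period 2) = 35×12 + 1×349 + 1×122 = 420 + 349 + 122 = 891
ΣP(Period 2)Q(Period 2) = 33×12 + 1×349 + 1×122 = 396 + 349 + 122 = 867
link = 891/867 = 1.027682
Chained index = 100 × 0.892562 × 0.985998 × 1.027682 = 90.4426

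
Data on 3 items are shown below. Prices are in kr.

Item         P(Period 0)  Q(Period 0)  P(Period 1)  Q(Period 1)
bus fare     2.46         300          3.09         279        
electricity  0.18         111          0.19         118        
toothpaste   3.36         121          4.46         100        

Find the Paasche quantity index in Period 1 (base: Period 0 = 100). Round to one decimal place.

Paasche quantity index uses current-period prices as weights.
ΣP(Period 1)·Q(Period 1) = 3.09×279 + 0.19×118 + 4.46×100 = 862.11 + 22.42 + 446 = 1330.53
ΣP(Period 1)·Q(Period 0) = 3.09×300 + 0.19×111 + 4.46×121 = 927 + 21.09 + 539.66 = 1487.75
Index = 1330.53 / 1487.75 × 100 = 89.4324

89.4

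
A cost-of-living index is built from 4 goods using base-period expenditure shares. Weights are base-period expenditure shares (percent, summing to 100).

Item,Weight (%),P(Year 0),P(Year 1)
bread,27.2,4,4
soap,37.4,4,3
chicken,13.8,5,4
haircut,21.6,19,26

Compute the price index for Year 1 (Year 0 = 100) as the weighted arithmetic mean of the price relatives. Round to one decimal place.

bread: 27.2 × (4/4) = 27.2 × 1.000000 = 27.2000
soap: 37.4 × (3/4) = 37.4 × 0.750000 = 28.0500
chicken: 13.8 × (4/5) = 13.8 × 0.800000 = 11.0400
haircut: 21.6 × (26/19) = 21.6 × 1.368421 = 29.5579
Index = Σ wᵢ·(p₁ᵢ/p₀ᵢ) = 27.2000 + 28.0500 + 11.0400 + 29.5579 = 95.8479

95.8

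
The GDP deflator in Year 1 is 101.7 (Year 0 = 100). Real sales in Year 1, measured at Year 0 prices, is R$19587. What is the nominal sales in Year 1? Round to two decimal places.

19919.98

Nominal = Real × (Index/100) = 19587 × (101.7/100)
        = 19587 × 1.017 = 19919.9790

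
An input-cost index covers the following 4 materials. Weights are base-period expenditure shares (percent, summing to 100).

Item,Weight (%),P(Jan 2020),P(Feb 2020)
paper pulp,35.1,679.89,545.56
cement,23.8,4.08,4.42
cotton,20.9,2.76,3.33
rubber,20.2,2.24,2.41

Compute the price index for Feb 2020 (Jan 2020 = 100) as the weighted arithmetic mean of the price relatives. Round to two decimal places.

paper pulp: 35.1 × (545.56/679.89) = 35.1 × 0.802424 = 28.1651
cement: 23.8 × (4.42/4.08) = 23.8 × 1.083333 = 25.7833
cotton: 20.9 × (3.33/2.76) = 20.9 × 1.206522 = 25.2163
rubber: 20.2 × (2.41/2.24) = 20.2 × 1.075893 = 21.7330
Index = Σ wᵢ·(p₁ᵢ/p₀ᵢ) = 28.1651 + 25.7833 + 25.2163 + 21.7330 = 100.8978

100.90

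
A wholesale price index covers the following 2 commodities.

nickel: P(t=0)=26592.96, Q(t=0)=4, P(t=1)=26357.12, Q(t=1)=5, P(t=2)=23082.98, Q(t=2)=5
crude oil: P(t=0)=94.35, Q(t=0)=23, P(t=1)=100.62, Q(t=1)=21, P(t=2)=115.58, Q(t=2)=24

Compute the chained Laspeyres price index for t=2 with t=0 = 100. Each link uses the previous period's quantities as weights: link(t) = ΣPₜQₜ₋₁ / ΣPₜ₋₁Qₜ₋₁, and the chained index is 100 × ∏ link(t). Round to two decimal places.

Link t=0→t=1:
ΣP(t=1)Q(t=0) = 26357.12×4 + 100.62×23 = 105428.48 + 2314.26 = 107742.74
ΣP(t=0)Q(t=0) = 26592.96×4 + 94.35×23 = 106371.84 + 2170.05 = 108541.89
link = 107742.74/108541.89 = 0.992637
Link t=1→t=2:
ΣP(t=2)Q(t=1) = 23082.98×5 + 115.58×21 = 115414.9 + 2427.18 = 117842.08
ΣP(t=1)Q(t=1) = 26357.12×5 + 100.62×21 = 131785.6 + 2113.02 = 133898.62
link = 117842.08/133898.62 = 0.880084
Chained index = 100 × 0.992637 × 0.880084 = 87.3605

87.36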